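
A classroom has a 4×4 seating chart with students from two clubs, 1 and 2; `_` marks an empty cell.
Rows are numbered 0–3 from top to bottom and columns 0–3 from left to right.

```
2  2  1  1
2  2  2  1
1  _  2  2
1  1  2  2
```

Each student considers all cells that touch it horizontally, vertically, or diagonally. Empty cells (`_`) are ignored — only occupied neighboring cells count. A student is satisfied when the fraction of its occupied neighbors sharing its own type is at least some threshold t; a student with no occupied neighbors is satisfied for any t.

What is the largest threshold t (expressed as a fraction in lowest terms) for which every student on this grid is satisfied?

2/5

Row 0: (0,0)2 3/3 · (0,1)2 4/5 · (0,2)1 2/5 · (0,3)1 2/3
Row 1: (1,0)2 3/4 · (1,1)2 5/7 · (1,2)2 4/7 · (1,3)1 2/5
Row 2: (2,0)1 2/4 · (2,2)2 5/7 · (2,3)2 4/5
Row 3: (3,0)1 2/2 · (3,1)1 2/4 · (3,2)2 3/4 · (3,3)2 3/3
The smallest same-type fraction is 2/5 at (0,2), which reduces to 2/5. Any threshold above that leaves this student unsatisfied.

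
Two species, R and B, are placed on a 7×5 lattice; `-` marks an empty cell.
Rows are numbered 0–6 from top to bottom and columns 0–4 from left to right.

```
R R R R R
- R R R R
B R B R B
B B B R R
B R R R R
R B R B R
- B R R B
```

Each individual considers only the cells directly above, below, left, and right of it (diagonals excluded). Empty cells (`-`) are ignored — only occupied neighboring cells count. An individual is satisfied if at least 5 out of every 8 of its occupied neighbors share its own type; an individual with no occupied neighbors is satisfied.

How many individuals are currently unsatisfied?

17

Row 0: (0,0)R 1/1 ✓ · (0,1)R 3/3 ✓ · (0,2)R 3/3 ✓ · (0,3)R 3/3 ✓ · (0,4)R 2/2 ✓
Row 1: (1,1)R 3/3 ✓ · (1,2)R 3/4 ✓ · (1,3)R 4/4 ✓ · (1,4)R 2/3 ✓
Row 2: (2,0)B 1/2 ✗ · (2,1)R 1/4 ✗ · (2,2)B 1/4 ✗ · (2,3)R 2/4 ✗ · (2,4)B 0/3 ✗
Row 3: (3,0)B 3/3 ✓ · (3,1)B 2/4 ✗ · (3,2)B 2/4 ✗ · (3,3)R 3/4 ✓ · (3,4)R 2/3 ✓
Row 4: (4,0)B 1/3 ✗ · (4,1)R 1/4 ✗ · (4,2)R 3/4 ✓ · (4,3)R 3/4 ✓ · (4,4)R 3/3 ✓
Row 5: (5,0)R 0/2 ✗ · (5,1)B 1/4 ✗ · (5,2)R 2/4 ✗ · (5,3)B 0/4 ✗ · (5,4)R 1/3 ✗
Row 6: (6,1)B 1/2 ✗ · (6,2)R 2/3 ✓ · (6,3)R 1/3 ✗ · (6,4)B 0/2 ✗
Unsatisfied: (2,0), (2,1), (2,2), (2,3), (2,4), (3,1), (3,2), (4,0), (4,1), (5,0), (5,1), (5,2), (5,3), (5,4), (6,1), (6,3), (6,4) — 17 in total.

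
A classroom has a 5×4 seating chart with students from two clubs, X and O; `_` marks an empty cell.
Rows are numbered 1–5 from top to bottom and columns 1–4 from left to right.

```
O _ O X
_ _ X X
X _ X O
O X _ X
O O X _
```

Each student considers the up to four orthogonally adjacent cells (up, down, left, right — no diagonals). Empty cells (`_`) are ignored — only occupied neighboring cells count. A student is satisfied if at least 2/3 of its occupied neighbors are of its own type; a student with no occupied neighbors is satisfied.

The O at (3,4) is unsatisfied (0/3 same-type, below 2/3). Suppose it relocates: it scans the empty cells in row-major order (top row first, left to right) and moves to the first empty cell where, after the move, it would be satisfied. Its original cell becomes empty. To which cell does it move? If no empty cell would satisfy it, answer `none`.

Vacating (3,4). Empty cells in order:
  (1,2): 2/2 same-type → satisfied — stop here.

(1,2)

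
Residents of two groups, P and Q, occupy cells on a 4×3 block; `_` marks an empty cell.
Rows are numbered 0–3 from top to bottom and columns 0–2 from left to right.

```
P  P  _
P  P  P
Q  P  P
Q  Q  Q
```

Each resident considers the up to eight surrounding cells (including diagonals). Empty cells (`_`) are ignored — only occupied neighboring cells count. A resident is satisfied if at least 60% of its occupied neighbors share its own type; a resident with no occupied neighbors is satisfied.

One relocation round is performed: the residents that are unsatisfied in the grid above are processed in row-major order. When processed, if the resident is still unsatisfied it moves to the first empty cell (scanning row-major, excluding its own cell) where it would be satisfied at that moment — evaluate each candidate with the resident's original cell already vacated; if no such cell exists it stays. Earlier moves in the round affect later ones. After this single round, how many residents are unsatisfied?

Initially unsatisfied (in order): (2,0), (2,1), (3,2).
  (2,0): no empty cell satisfies it; stays.
  (2,1) → (0,2).
  (3,2): no empty cell satisfies it; stays.
Resulting grid:
P P P
P P P
Q _ P
Q Q Q
Unsatisfied now: (2,0), (2,2), (3,2).

3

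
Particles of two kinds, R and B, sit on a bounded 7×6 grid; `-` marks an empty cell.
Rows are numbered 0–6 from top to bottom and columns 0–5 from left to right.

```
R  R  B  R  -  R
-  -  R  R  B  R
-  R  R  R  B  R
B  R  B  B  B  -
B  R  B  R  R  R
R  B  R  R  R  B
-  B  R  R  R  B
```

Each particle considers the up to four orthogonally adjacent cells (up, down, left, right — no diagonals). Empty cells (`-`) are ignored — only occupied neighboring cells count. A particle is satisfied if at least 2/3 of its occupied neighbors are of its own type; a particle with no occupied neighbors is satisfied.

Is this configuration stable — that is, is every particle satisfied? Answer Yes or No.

No

(0,0)R 1/1 satisfied
(0,1)R 1/2 not
(0,2)B 0/3 not
(0,3)R 1/2 not
(0,5)R 1/1 satisfied
(1,2)R 2/3 satisfied
(1,3)R 3/4 satisfied
(1,4)B 1/3 not
(1,5)R 2/3 satisfied
(2,1)R 2/2 satisfied
(2,2)R 3/4 satisfied
(2,3)R 2/4 not
(2,4)B 2/4 not
(2,5)R 1/2 not
(3,0)B 1/2 not
(3,1)R 2/4 not
(3,2)B 2/4 not
(3,3)B 2/4 not
(3,4)B 2/3 satisfied
(4,0)B 1/3 not
(4,1)R 1/4 not
(4,2)B 1/4 not
(4,3)R 2/4 not
(4,4)R 3/4 satisfied
(4,5)R 1/2 not
(5,0)R 0/2 not
(5,1)B 1/4 not
(5,2)R 2/4 not
(5,3)R 4/4 satisfied
(5,4)R 3/4 satisfied
(5,5)B 1/3 not
(6,1)B 1/2 not
(6,2)R 2/3 satisfied
(6,3)R 3/3 satisfied
(6,4)R 2/3 satisfied
(6,5)B 1/2 not
For instance (0,1) has only 1/2 same-type neighbors, below 2/3.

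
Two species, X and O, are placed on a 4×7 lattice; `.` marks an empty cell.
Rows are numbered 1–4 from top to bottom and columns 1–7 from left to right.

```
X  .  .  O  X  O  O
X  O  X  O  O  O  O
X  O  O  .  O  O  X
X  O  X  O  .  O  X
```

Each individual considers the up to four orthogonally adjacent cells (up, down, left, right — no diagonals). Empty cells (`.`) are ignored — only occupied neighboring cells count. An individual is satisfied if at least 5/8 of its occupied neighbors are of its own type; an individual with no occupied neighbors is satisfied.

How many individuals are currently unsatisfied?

12

(1,1)X 1/1 ✓
(1,4)O 1/2 ✗
(1,5)X 0/3 ✗
(1,6)O 2/3 ✓
(1,7)O 2/2 ✓
(2,1)X 2/3 ✓
(2,2)O 1/3 ✗
(2,3)X 0/3 ✗
(2,4)O 2/3 ✓
(2,5)O 3/4 ✓
(2,6)O 4/4 ✓
(2,7)O 2/3 ✓
(3,1)X 2/3 ✓
(3,2)O 3/4 ✓
(3,3)O 1/3 ✗
(3,5)O 2/2 ✓
(3,6)O 3/4 ✓
(3,7)X 1/3 ✗
(4,1)X 1/2 ✗
(4,2)O 1/3 ✗
(4,3)X 0/3 ✗
(4,4)O 0/1 ✗
(4,6)O 1/2 ✗
(4,7)X 1/2 ✗
Unsatisfied: (1,4), (1,5), (2,2), (2,3), (3,3), (3,7), (4,1), (4,2), (4,3), (4,4), (4,6), (4,7) — 12 in total.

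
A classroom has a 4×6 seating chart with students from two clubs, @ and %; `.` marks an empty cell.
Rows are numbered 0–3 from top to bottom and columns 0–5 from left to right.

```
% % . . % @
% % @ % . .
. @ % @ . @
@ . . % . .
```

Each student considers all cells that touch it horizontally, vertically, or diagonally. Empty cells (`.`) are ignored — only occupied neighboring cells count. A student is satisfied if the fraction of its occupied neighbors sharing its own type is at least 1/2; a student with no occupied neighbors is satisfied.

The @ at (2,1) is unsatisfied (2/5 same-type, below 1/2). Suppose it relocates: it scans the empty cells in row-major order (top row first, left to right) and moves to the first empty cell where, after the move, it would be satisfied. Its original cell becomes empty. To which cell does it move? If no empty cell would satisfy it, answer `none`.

Vacating (2,1). Empty cells in order:
  (0,2): 1/4 same-type → still unsatisfied.
  (0,3): 1/3 same-type → still unsatisfied.
  (1,4): 3/5 same-type → satisfied — stop here.

(1,4)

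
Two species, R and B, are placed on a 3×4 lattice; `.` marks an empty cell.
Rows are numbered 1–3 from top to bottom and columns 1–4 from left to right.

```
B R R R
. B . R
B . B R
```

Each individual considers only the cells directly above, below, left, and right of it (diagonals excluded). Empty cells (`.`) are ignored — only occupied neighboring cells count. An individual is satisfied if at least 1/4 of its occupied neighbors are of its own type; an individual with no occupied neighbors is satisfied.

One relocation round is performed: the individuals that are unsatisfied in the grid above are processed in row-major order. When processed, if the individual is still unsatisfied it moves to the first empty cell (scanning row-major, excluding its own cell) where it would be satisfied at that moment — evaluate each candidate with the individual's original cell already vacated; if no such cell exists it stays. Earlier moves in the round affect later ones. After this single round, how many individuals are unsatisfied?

Initially unsatisfied (in order): (1,1), (2,2), (3,3).
  (1,1) → (2,1).
  (2,2): now satisfied by earlier moves; stays.
  (3,3) → (1,1).
Resulting grid:
B R R R
B B . R
B . . R
All satisfied now.

0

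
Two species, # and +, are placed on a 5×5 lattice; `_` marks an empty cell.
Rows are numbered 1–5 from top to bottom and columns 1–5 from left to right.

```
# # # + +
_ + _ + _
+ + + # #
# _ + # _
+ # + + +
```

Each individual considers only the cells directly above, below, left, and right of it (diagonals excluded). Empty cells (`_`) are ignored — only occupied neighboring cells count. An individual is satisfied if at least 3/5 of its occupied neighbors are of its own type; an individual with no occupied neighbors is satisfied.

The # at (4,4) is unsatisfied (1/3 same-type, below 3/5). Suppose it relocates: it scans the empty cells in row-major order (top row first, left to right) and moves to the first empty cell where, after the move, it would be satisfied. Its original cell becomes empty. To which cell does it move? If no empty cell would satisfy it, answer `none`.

Vacating (4,4). Empty cells in order:
  (2,1): 1/3 same-type → still unsatisfied.
  (2,3): 1/4 same-type → still unsatisfied.
  (2,5): 1/3 same-type → still unsatisfied.
  (4,2): 2/4 same-type → still unsatisfied.
  (4,5): 1/2 same-type → still unsatisfied.

none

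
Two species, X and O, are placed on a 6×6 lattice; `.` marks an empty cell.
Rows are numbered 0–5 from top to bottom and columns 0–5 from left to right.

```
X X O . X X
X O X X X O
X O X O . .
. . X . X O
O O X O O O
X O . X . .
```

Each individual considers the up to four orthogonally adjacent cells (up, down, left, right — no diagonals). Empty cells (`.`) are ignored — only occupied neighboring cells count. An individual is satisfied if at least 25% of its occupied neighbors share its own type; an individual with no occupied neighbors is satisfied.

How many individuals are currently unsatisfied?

Row 0: (0,0)X 2/2 ✓ · (0,1)X 1/3 ✓ · (0,2)O 0/2 ✗ · (0,4)X 2/2 ✓ · (0,5)X 1/2 ✓
Row 1: (1,0)X 2/3 ✓ · (1,1)O 1/4 ✓ · (1,2)X 2/4 ✓ · (1,3)X 2/3 ✓ · (1,4)X 2/3 ✓ · (1,5)O 0/2 ✗
Row 2: (2,0)X 1/2 ✓ · (2,1)O 1/3 ✓ · (2,2)X 2/4 ✓ · (2,3)O 0/2 ✗
Row 3: (3,2)X 2/2 ✓ · (3,4)X 0/2 ✗ · (3,5)O 1/2 ✓
Row 4: (4,0)O 1/2 ✓ · (4,1)O 2/3 ✓ · (4,2)X 1/3 ✓ · (4,3)O 1/3 ✓ · (4,4)O 2/3 ✓ · (4,5)O 2/2 ✓
Row 5: (5,0)X 0/2 ✗ · (5,1)O 1/2 ✓ · (5,3)X 0/1 ✗
Unsatisfied: (0,2), (1,5), (2,3), (3,4), (5,0), (5,3) — 6 in total.

6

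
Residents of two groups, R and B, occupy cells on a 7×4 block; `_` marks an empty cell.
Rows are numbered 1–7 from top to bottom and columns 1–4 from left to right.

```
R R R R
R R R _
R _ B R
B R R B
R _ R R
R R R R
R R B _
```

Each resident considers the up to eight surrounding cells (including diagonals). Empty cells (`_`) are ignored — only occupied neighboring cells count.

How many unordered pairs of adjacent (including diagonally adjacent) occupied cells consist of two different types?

Scan each occupied cell's neighbors to the right and below (and the two forward diagonals) so each pair is counted once.
From row 1: 0 unlike of 11 pairs (running 0/11).
From row 2: 2 unlike of 7 pairs (running 2/18).
From row 3: 5 unlike of 8 pairs (running 7/26).
From row 4: 5 unlike of 10 pairs (running 12/36).
From row 5: 0 unlike of 8 pairs (running 12/44).
From row 6: 3 unlike of 11 pairs (running 15/55).
From row 7: 1 unlike of 2 pairs (running 16/57).
Total adjacent occupied pairs: 57; unlike-type pairs: 16.

16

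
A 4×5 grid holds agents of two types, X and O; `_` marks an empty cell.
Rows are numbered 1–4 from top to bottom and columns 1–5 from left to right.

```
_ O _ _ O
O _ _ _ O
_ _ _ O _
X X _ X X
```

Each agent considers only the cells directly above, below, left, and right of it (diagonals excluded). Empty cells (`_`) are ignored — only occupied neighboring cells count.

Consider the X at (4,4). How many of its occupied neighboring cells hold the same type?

1

Occupied neighbors of (4,4): (3,4)=O, (4,5)=X.
Same type (X): 1 of 2.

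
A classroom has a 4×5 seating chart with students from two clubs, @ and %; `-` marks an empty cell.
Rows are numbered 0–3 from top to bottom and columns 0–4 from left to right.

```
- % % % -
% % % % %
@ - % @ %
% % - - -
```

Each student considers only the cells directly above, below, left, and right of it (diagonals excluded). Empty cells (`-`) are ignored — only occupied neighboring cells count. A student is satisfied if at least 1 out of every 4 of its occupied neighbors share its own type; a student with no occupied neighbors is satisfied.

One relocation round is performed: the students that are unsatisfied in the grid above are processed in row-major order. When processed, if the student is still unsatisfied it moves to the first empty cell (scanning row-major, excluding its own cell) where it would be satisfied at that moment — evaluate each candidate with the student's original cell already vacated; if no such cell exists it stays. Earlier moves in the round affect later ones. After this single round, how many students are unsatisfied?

Initially unsatisfied (in order): (2,0), (2,3).
  (2,0) → (3,3).
  (2,3): now satisfied by earlier moves; stays.
Resulting grid:
- % % % -
% % % % %
- - % @ %
% % - @ -
All satisfied now.

0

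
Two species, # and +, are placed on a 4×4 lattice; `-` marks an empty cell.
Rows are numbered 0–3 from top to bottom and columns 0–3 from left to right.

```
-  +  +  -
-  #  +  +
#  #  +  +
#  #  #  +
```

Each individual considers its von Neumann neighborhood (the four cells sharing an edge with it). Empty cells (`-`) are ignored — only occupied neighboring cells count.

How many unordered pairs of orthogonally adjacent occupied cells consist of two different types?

5

Scan each occupied cell's neighbors to the right and below so each pair is counted once.
From row 0: 1 unlike of 3 pairs (running 1/3).
From row 1: 1 unlike of 5 pairs (running 2/8).
From row 2: 2 unlike of 7 pairs (running 4/15).
From row 3: 1 unlike of 3 pairs (running 5/18).
Total adjacent occupied pairs: 18; unlike-type pairs: 5.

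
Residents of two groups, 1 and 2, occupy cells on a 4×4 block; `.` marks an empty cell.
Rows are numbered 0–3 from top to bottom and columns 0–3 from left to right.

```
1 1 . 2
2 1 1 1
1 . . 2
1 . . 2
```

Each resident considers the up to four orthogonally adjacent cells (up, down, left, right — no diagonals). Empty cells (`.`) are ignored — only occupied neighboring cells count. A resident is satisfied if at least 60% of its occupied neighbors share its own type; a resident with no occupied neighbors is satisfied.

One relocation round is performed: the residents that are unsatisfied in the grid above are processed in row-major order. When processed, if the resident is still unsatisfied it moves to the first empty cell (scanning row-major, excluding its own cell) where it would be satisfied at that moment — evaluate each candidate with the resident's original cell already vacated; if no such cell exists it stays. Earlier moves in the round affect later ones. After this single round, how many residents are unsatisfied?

0

Initially unsatisfied (in order): (0,0), (0,3), (1,0), (1,3), (2,0), (2,3).
  (0,0) → (0,2).
  (0,3) → (3,2).
  (1,0) → (2,2).
  (1,3) → (0,0).
  (2,0): now satisfied by earlier moves; stays.
  (2,3): now satisfied by earlier moves; stays.
Resulting grid:
1 1 1 .
. 1 1 .
1 . 2 2
1 . 2 2
All satisfied now.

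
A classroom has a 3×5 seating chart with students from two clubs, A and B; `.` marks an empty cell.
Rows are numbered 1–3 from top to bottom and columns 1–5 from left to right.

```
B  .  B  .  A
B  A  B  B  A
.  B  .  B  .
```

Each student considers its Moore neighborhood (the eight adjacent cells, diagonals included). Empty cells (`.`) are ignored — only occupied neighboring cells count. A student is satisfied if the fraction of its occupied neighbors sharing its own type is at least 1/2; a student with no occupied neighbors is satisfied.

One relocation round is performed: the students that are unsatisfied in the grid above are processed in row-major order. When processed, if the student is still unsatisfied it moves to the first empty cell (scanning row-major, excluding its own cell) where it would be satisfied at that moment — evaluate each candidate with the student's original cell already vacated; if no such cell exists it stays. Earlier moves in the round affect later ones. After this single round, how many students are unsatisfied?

Initially unsatisfied (in order): (2,2), (2,5).
  (2,2): no empty cell satisfies it; stays.
  (2,5): no empty cell satisfies it; stays.
Resulting grid:
B . B . A
B A B B A
. B . B .
Unsatisfied now: (2,2), (2,5).

2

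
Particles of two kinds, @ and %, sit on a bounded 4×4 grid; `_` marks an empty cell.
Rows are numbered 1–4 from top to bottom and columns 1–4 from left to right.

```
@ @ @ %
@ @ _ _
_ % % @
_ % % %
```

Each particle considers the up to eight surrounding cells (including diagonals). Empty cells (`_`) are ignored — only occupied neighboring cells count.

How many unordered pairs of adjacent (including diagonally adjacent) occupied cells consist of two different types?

7

Scan each occupied cell's neighbors to the right and below (and the two forward diagonals) so each pair is counted once.
Row 1: @(1,1)–@(1,2)= @(1,1)–@(2,1)= @(1,1)–@(2,2)= @(1,2)–@(1,3)= @(1,2)–@(2,2)= @(1,2)–@(2,1)= @(1,3)–%(1,4)≠ @(1,3)–@(2,2)=  → 1/8 unlike.
Row 2: @(2,1)–@(2,2)= @(2,1)–%(3,2)≠ @(2,2)–%(3,2)≠ @(2,2)–%(3,3)≠  → 3/4 unlike.
Row 3: %(3,2)–%(3,3)= %(3,2)–%(4,2)= %(3,2)–%(4,3)= %(3,3)–@(3,4)≠ %(3,3)–%(4,3)= %(3,3)–%(4,4)= %(3,3)–%(4,2)= @(3,4)–%(4,4)≠ @(3,4)–%(4,3)≠  → 3/9 unlike.
Row 4: %(4,2)–%(4,3)= %(4,3)–%(4,4)=  → 0/2 unlike.
Total adjacent occupied pairs: 23; unlike-type pairs: 7.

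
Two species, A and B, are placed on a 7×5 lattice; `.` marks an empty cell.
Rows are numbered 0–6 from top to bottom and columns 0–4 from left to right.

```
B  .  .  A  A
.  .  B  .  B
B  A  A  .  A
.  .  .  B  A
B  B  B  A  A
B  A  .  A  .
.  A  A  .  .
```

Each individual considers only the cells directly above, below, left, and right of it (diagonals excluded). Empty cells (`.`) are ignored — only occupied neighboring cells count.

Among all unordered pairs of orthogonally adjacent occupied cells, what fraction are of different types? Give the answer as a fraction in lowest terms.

Scan each occupied cell's neighbors to the right and below so each pair is counted once.
Row 0: A(0,3)–A(0,4)= A(0,4)–B(1,4)≠  → 1/2 unlike.
Row 1: B(1,2)–A(2,2)≠ B(1,4)–A(2,4)≠  → 2/2 unlike.
Row 2: B(2,0)–A(2,1)≠ A(2,1)–A(2,2)= A(2,4)–A(3,4)=  → 1/3 unlike.
Row 3: B(3,3)–A(3,4)≠ B(3,3)–A(4,3)≠ A(3,4)–A(4,4)=  → 2/3 unlike.
Row 4: B(4,0)–B(4,1)= B(4,0)–B(5,0)= B(4,1)–B(4,2)= B(4,1)–A(5,1)≠ B(4,2)–A(4,3)≠ A(4,3)–A(4,4)= A(4,3)–A(5,3)=  → 2/7 unlike.
Row 5: B(5,0)–A(5,1)≠ A(5,1)–A(6,1)=  → 1/2 unlike.
Row 6: A(6,1)–A(6,2)=  → 0/1 unlike.
Total adjacent occupied pairs: 20; unlike-type pairs: 9.
9/20 is already in lowest terms.

9/20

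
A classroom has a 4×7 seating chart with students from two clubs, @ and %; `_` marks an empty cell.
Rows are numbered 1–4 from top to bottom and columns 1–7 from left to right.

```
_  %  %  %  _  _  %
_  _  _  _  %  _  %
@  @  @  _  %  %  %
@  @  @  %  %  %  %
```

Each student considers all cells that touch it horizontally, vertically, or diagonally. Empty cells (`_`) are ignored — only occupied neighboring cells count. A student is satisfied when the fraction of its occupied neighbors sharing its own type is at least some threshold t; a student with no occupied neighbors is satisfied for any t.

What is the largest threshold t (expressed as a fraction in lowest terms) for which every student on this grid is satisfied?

1/2

(1,2)% 1/1
(1,3)% 2/2
(1,4)% 2/2
(1,7)% 1/1
(2,5)% 3/3
(2,7)% 3/3
(3,1)@ 3/3
(3,2)@ 5/5
(3,3)@ 3/4
(3,5)% 5/5
(3,6)% 7/7
(3,7)% 4/4
(4,1)@ 3/3
(4,2)@ 5/5
(4,3)@ 3/4
(4,4)% 2/4
(4,5)% 4/4
(4,6)% 5/5
(4,7)% 3/3
The smallest same-type fraction is 2/4 at (4,4), which reduces to 1/2. Any threshold above that leaves this student unsatisfied.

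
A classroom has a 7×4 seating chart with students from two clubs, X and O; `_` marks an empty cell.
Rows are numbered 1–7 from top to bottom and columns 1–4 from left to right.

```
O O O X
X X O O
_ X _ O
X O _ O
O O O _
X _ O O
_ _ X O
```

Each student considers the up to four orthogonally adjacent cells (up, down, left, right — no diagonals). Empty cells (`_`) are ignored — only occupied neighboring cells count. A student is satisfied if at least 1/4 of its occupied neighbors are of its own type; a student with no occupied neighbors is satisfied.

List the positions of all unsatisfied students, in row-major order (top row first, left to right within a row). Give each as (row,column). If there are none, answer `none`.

(1,1)O 1/2 satisfied
(1,2)O 2/3 satisfied
(1,3)O 2/3 satisfied
(1,4)X 0/2 not
(2,1)X 1/2 satisfied
(2,2)X 2/4 satisfied
(2,3)O 2/3 satisfied
(2,4)O 2/3 satisfied
(3,2)X 1/2 satisfied
(3,4)O 2/2 satisfied
(4,1)X 0/2 not
(4,2)O 1/3 satisfied
(4,4)O 1/1 satisfied
(5,1)O 1/3 satisfied
(5,2)O 3/3 satisfied
(5,3)O 2/2 satisfied
(6,1)X 0/1 not
(6,3)O 2/3 satisfied
(6,4)O 2/2 satisfied
(7,3)X 0/2 not
(7,4)O 1/2 satisfied

(1,4), (4,1), (6,1), (7,3)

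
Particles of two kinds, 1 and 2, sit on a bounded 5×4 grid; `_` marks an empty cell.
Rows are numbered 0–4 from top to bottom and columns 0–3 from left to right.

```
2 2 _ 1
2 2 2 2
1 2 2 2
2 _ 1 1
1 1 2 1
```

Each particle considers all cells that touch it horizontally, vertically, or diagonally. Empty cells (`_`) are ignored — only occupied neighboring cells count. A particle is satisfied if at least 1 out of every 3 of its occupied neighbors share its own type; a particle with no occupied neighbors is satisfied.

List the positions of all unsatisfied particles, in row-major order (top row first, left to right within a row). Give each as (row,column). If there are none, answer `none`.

(0,3), (2,0), (3,0), (4,2)

(0,0)2 3/3 ✓
(0,1)2 4/4 ✓
(0,3)1 0/2 ✗
(1,0)2 4/5 ✓
(1,1)2 6/7 ✓
(1,2)2 6/7 ✓
(1,3)2 3/4 ✓
(2,0)1 0/4 ✗
(2,1)2 5/7 ✓
(2,2)2 5/7 ✓
(2,3)2 3/5 ✓
(3,0)2 1/4 ✗
(3,2)1 3/7 ✓
(3,3)1 2/5 ✓
(4,0)1 1/2 ✓
(4,1)1 2/4 ✓
(4,2)2 0/4 ✗
(4,3)1 2/3 ✓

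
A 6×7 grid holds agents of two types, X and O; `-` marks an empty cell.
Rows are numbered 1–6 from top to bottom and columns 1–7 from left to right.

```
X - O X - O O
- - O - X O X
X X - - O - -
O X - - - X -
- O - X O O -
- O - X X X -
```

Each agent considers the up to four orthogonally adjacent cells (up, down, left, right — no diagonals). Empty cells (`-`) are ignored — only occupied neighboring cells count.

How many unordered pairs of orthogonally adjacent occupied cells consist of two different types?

12

Scan each occupied cell's neighbors to the right and below so each pair is counted once.
Row 1: O(1,3)–X(1,4)≠ O(1,3)–O(2,3)= O(1,6)–O(1,7)= O(1,6)–O(2,6)= O(1,7)–X(2,7)≠  → 2/5 unlike.
Row 2: X(2,5)–O(2,6)≠ X(2,5)–O(3,5)≠ O(2,6)–X(2,7)≠  → 3/3 unlike.
Row 3: X(3,1)–X(3,2)= X(3,1)–O(4,1)≠ X(3,2)–X(4,2)=  → 1/3 unlike.
Row 4: O(4,1)–X(4,2)≠ X(4,2)–O(5,2)≠ X(4,6)–O(5,6)≠  → 3/3 unlike.
Row 5: O(5,2)–O(6,2)= X(5,4)–O(5,5)≠ X(5,4)–X(6,4)= O(5,5)–O(5,6)= O(5,5)–X(6,5)≠ O(5,6)–X(6,6)≠  → 3/6 unlike.
Row 6: X(6,4)–X(6,5)= X(6,5)–X(6,6)=  → 0/2 unlike.
Total adjacent occupied pairs: 22; unlike-type pairs: 12.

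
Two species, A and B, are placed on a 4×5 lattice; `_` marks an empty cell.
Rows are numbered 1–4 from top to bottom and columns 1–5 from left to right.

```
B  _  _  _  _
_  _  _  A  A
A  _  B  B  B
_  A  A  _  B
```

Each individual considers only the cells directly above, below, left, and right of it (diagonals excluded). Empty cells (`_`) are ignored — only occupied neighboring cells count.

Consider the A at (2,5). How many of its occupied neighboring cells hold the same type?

Occupied neighbors of (2,5): (3,5)=B, (2,4)=A.
Same type (A): 1 of 2.

1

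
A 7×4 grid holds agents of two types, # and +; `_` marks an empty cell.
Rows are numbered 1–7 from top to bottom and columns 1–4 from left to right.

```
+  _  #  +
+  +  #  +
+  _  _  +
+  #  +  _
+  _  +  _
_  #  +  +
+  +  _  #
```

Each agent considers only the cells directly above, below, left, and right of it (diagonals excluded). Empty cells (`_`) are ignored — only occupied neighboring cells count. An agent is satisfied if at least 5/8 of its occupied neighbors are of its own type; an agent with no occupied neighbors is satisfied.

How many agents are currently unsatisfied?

10

Row 1: (1,1)+ 1/1 ✓ · (1,3)# 1/2 ✗ · (1,4)+ 1/2 ✗
Row 2: (2,1)+ 3/3 ✓ · (2,2)+ 1/2 ✗ · (2,3)# 1/3 ✗ · (2,4)+ 2/3 ✓
Row 3: (3,1)+ 2/2 ✓ · (3,4)+ 1/1 ✓
Row 4: (4,1)+ 2/3 ✓ · (4,2)# 0/2 ✗ · (4,3)+ 1/2 ✗
Row 5: (5,1)+ 1/1 ✓ · (5,3)+ 2/2 ✓
Row 6: (6,2)# 0/2 ✗ · (6,3)+ 2/3 ✓ · (6,4)+ 1/2 ✗
Row 7: (7,1)+ 1/1 ✓ · (7,2)+ 1/2 ✗ · (7,4)# 0/1 ✗
Unsatisfied: (1,3), (1,4), (2,2), (2,3), (4,2), (4,3), (6,2), (6,4), (7,2), (7,4) — 10 in total.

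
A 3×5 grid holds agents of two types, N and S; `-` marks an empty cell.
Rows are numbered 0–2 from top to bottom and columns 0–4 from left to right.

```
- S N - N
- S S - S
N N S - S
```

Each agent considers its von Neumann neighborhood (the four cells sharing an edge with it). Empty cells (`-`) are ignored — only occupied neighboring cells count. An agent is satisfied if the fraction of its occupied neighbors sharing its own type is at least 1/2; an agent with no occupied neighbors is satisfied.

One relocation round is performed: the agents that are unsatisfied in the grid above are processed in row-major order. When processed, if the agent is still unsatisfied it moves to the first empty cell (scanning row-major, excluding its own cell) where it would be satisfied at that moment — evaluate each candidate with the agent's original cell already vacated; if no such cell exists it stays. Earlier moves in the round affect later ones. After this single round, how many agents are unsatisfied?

Initially unsatisfied (in order): (0,2), (0,4), (2,1).
  (0,2) → (0,3).
  (0,4): now satisfied by earlier moves; stays.
  (2,1) → (1,0).
Resulting grid:
- S - N N
N S S - S
N - S - S
All satisfied now.

0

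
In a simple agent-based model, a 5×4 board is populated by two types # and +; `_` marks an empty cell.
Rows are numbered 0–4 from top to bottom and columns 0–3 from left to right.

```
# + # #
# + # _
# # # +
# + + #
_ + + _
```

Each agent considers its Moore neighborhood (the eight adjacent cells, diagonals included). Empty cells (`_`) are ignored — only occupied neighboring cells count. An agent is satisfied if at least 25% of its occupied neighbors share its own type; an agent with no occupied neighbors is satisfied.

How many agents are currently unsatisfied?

2

(0,0)# 1/3 ✓
(0,1)+ 1/5 ✗
(0,2)# 2/4 ✓
(0,3)# 2/2 ✓
(1,0)# 3/5 ✓
(1,1)+ 1/8 ✗
(1,2)# 4/7 ✓
(2,0)# 3/5 ✓
(2,1)# 5/8 ✓
(2,2)# 3/7 ✓
(2,3)+ 1/4 ✓
(3,0)# 2/4 ✓
(3,1)+ 3/7 ✓
(3,2)+ 4/7 ✓
(3,3)# 1/4 ✓
(4,1)+ 3/4 ✓
(4,2)+ 3/4 ✓
Unsatisfied: (0,1), (1,1) — 2 in total.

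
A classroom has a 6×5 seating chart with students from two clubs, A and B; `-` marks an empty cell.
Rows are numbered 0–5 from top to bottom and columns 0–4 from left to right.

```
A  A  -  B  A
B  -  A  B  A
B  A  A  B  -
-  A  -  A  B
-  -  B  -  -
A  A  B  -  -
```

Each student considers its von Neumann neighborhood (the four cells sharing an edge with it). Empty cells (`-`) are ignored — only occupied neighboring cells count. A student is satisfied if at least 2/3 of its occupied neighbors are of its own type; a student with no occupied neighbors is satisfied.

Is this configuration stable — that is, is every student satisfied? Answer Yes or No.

Row 0: (0,0)A 1/2 unhappy · (0,1)A 1/1 ok · (0,3)B 1/2 unhappy · (0,4)A 1/2 unhappy
Row 1: (1,0)B 1/2 unhappy · (1,2)A 1/2 unhappy · (1,3)B 2/4 unhappy · (1,4)A 1/2 unhappy
Row 2: (2,0)B 1/2 unhappy · (2,1)A 2/3 ok · (2,2)A 2/3 ok · (2,3)B 1/3 unhappy
Row 3: (3,1)A 1/1 ok · (3,3)A 0/2 unhappy · (3,4)B 0/1 unhappy
Row 4: (4,2)B 1/1 ok
Row 5: (5,0)A 1/1 ok · (5,1)A 1/2 unhappy · (5,2)B 1/2 unhappy
For instance (0,0) has only 1/2 same-type neighbors, below 2/3.

No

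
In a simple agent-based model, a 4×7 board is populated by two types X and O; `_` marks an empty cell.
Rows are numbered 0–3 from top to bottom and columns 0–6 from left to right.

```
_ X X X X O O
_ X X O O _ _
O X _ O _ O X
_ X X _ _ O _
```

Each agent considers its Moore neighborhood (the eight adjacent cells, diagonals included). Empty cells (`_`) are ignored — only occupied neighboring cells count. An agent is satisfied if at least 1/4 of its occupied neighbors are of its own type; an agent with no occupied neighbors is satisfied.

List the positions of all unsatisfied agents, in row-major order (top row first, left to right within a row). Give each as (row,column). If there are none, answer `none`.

(2,0), (2,6)

(0,1)X 3/3 ok
(0,2)X 4/5 ok
(0,3)X 3/5 ok
(0,4)X 1/4 ok
(0,5)O 2/3 ok
(0,6)O 1/1 ok
(1,1)X 4/5 ok
(1,2)X 5/7 ok
(1,3)O 2/6 ok
(1,4)O 4/6 ok
(2,0)O 0/3 unhappy
(2,1)X 4/5 ok
(2,3)O 2/4 ok
(2,5)O 2/3 ok
(2,6)X 0/2 unhappy
(3,1)X 2/3 ok
(3,2)X 2/3 ok
(3,5)O 1/2 ok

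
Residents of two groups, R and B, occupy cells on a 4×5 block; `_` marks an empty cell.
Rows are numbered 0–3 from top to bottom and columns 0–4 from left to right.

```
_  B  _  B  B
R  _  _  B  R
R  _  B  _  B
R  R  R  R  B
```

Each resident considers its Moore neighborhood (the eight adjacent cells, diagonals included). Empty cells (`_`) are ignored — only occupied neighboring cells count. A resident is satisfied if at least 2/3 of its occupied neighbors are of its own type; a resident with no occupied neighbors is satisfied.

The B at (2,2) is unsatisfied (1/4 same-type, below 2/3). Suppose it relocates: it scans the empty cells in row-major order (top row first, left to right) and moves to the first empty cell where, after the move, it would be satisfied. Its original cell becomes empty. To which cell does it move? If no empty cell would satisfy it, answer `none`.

Vacating (2,2). Empty cells in order:
  (0,0): 1/2 same-type → still unsatisfied.
  (0,2): 3/3 same-type → satisfied — stop here.

(0,2)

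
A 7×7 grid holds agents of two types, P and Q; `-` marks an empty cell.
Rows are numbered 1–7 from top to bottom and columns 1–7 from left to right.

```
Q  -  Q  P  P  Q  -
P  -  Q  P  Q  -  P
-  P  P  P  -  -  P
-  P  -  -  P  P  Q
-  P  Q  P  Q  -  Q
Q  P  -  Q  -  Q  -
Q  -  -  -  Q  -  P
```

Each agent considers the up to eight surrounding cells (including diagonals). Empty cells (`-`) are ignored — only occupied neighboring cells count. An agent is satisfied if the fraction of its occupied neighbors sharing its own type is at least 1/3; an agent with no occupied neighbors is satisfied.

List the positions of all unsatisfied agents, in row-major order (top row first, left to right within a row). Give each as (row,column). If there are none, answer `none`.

(1,1)Q 0/1 not
(1,3)Q 1/3 satisfied
(1,4)P 2/5 satisfied
(1,5)P 2/4 satisfied
(1,6)Q 1/3 satisfied
(2,1)P 1/2 satisfied
(2,3)Q 1/6 not
(2,4)P 4/7 satisfied
(2,5)Q 1/5 not
(2,7)P 1/2 satisfied
(3,2)P 3/4 satisfied
(3,3)P 4/5 satisfied
(3,4)P 3/5 satisfied
(3,7)P 2/3 satisfied
(4,2)P 3/4 satisfied
(4,5)P 3/4 satisfied
(4,6)P 2/5 satisfied
(4,7)Q 1/3 satisfied
(5,2)P 2/4 satisfied
(5,3)Q 1/5 not
(5,4)P 1/4 not
(5,5)Q 2/5 satisfied
(5,7)Q 2/3 satisfied
(6,1)Q 1/3 satisfied
(6,2)P 1/4 not
(6,4)Q 3/4 satisfied
(6,6)Q 3/4 satisfied
(7,1)Q 1/2 satisfied
(7,5)Q 2/2 satisfied
(7,7)P 0/1 not

(1,1), (2,3), (2,5), (5,3), (5,4), (6,2), (7,7)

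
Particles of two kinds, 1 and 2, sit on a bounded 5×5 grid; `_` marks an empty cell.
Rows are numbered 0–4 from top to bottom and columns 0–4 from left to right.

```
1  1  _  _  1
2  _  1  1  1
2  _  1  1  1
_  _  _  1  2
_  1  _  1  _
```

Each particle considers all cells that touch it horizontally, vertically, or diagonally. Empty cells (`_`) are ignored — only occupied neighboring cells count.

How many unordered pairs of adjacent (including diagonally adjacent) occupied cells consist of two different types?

Scan each occupied cell's neighbors to the right and below (and the two forward diagonals) so each pair is counted once.
Row 0: 1(0,0)–1(0,1)= 1(0,0)–2(1,0)≠ 1(0,1)–1(1,2)= 1(0,1)–2(1,0)≠ 1(0,4)–1(1,4)= 1(0,4)–1(1,3)=  → 2/6 unlike.
Row 1: 2(1,0)–2(2,0)= 1(1,2)–1(1,3)= 1(1,2)–1(2,2)= 1(1,2)–1(2,3)= 1(1,3)–1(1,4)= 1(1,3)–1(2,3)= 1(1,3)–1(2,4)= 1(1,3)–1(2,2)= 1(1,4)–1(2,4)= 1(1,4)–1(2,3)=  → 0/10 unlike.
Row 2: 1(2,2)–1(2,3)= 1(2,2)–1(3,3)= 1(2,3)–1(2,4)= 1(2,3)–1(3,3)= 1(2,3)–2(3,4)≠ 1(2,4)–2(3,4)≠ 1(2,4)–1(3,3)=  → 2/7 unlike.
Row 3: 1(3,3)–2(3,4)≠ 1(3,3)–1(4,3)= 2(3,4)–1(4,3)≠  → 2/3 unlike.
Total adjacent occupied pairs: 26; unlike-type pairs: 6.

6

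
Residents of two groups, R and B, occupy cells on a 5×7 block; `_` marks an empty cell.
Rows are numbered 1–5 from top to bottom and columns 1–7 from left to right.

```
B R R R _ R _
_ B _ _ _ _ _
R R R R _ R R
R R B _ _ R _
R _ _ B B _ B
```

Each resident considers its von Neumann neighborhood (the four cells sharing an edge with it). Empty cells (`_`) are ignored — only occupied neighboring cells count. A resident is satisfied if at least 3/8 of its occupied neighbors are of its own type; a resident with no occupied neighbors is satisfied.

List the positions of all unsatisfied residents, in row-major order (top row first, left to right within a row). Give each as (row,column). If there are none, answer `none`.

(1,1), (1,2), (2,2), (4,3)

(1,1)B 0/1 ✗
(1,2)R 1/3 ✗
(1,3)R 2/2 ✓
(1,4)R 1/1 ✓
(1,6)R 0/0 ✓
(2,2)B 0/2 ✗
(3,1)R 2/2 ✓
(3,2)R 3/4 ✓
(3,3)R 2/3 ✓
(3,4)R 1/1 ✓
(3,6)R 2/2 ✓
(3,7)R 1/1 ✓
(4,1)R 3/3 ✓
(4,2)R 2/3 ✓
(4,3)B 0/2 ✗
(4,6)R 1/1 ✓
(5,1)R 1/1 ✓
(5,4)B 1/1 ✓
(5,5)B 1/1 ✓
(5,7)B 0/0 ✓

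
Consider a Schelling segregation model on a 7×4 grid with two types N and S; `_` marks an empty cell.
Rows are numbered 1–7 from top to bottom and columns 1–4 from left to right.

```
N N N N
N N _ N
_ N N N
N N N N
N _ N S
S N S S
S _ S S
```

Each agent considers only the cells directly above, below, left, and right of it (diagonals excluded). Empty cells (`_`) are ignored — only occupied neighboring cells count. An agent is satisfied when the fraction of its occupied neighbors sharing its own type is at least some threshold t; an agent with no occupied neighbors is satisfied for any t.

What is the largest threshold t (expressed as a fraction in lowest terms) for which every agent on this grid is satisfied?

0/1

(1,1)N 2/2
(1,2)N 3/3
(1,3)N 2/2
(1,4)N 2/2
(2,1)N 2/2
(2,2)N 3/3
(2,4)N 2/2
(3,2)N 3/3
(3,3)N 3/3
(3,4)N 3/3
(4,1)N 2/2
(4,2)N 3/3
(4,3)N 4/4
(4,4)N 2/3
(5,1)N 1/2
(5,3)N 1/3
(5,4)S 1/3
(6,1)S 1/3
(6,2)N 0/2
(6,3)S 2/4
(6,4)S 3/3
(7,1)S 1/1
(7,3)S 2/2
(7,4)S 2/2
The smallest same-type fraction is 0/2 at (6,2), which reduces to 0/1. Any threshold above that leaves this agent unsatisfied.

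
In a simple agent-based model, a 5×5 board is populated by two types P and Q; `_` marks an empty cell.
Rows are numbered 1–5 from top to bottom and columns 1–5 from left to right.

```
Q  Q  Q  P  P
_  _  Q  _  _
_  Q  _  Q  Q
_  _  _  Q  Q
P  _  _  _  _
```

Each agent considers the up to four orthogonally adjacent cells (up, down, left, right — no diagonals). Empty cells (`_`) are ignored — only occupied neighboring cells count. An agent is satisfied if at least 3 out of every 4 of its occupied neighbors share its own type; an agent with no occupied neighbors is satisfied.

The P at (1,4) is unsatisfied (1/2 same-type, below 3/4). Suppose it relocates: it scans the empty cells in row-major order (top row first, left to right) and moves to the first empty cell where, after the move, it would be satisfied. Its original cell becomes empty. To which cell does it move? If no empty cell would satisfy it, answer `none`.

(4,1)

Vacating (1,4). Empty cells in order:
  (2,1): 0/1 same-type → still unsatisfied.
  (2,2): 0/3 same-type → still unsatisfied.
  (2,4): 0/2 same-type → still unsatisfied.
  (2,5): 1/2 same-type → still unsatisfied.
  (3,1): 0/1 same-type → still unsatisfied.
  (3,3): 0/3 same-type → still unsatisfied.
  (4,1): 1/1 same-type → satisfied — stop here.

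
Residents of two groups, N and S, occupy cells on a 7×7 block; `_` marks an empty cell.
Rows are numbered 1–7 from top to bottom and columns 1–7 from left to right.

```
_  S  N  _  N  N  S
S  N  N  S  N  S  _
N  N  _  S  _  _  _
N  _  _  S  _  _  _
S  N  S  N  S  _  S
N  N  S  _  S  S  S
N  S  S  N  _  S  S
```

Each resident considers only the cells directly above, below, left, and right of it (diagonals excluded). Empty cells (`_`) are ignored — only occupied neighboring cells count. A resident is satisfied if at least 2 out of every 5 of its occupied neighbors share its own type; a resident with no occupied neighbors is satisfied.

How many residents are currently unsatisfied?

Row 1: (1,2)S 0/2 not · (1,3)N 1/2 satisfied · (1,5)N 2/2 satisfied · (1,6)N 1/3 not · (1,7)S 0/1 not
Row 2: (2,1)S 0/2 not · (2,2)N 2/4 satisfied · (2,3)N 2/3 satisfied · (2,4)S 1/3 not · (2,5)N 1/3 not · (2,6)S 0/2 not
Row 3: (3,1)N 2/3 satisfied · (3,2)N 2/2 satisfied · (3,4)S 2/2 satisfied
Row 4: (4,1)N 1/2 satisfied · (4,4)S 1/2 satisfied
Row 5: (5,1)S 0/3 not · (5,2)N 1/3 not · (5,3)S 1/3 not · (5,4)N 0/3 not · (5,5)S 1/2 satisfied · (5,7)S 1/1 satisfied
Row 6: (6,1)N 2/3 satisfied · (6,2)N 2/4 satisfied · (6,3)S 2/3 satisfied · (6,5)S 2/2 satisfied · (6,6)S 3/3 satisfied · (6,7)S 3/3 satisfied
Row 7: (7,1)N 1/2 satisfied · (7,2)S 1/3 not · (7,3)S 2/3 satisfied · (7,4)N 0/1 not · (7,6)S 2/2 satisfied · (7,7)S 2/2 satisfied
Unsatisfied: (1,2), (1,6), (1,7), (2,1), (2,4), (2,5), (2,6), (5,1), (5,2), (5,3), (5,4), (7,2), (7,4) — 13 in total.

13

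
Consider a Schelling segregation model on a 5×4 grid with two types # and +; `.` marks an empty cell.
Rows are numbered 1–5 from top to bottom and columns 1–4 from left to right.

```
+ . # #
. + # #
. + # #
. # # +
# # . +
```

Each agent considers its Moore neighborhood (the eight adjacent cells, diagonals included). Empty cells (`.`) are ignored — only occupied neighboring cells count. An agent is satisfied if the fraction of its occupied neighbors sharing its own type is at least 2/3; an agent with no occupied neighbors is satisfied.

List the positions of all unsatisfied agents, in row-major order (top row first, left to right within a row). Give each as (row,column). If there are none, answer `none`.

(2,2), (3,2), (3,3), (4,3), (4,4), (5,4)

Row 1: (1,1)+ 1/1 satisfied · (1,3)# 3/4 satisfied · (1,4)# 3/3 satisfied
Row 2: (2,2)+ 2/5 not · (2,3)# 5/7 satisfied · (2,4)# 5/5 satisfied
Row 3: (3,2)+ 1/5 not · (3,3)# 5/8 not · (3,4)# 4/5 satisfied
Row 4: (4,2)# 4/5 satisfied · (4,3)# 4/7 not · (4,4)+ 1/4 not
Row 5: (5,1)# 2/2 satisfied · (5,2)# 3/3 satisfied · (5,4)+ 1/2 not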